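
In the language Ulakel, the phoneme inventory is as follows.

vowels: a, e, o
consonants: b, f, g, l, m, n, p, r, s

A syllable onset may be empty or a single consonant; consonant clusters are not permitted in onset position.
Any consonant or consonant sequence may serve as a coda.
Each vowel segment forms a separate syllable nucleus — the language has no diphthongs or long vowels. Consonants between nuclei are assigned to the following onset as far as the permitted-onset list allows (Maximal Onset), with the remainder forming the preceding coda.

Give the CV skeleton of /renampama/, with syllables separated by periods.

Nuclei (vowels): e, a, a, a → 4 syllables.
σ1/σ2 boundary: just /n/ — single C goes to the following onset.
σ2/σ3 boundary: cluster /mp/ — the longest permitted-onset suffix is /p/; onset = /p/, preceding coda = /m/.
σ3/σ4 boundary: /m/ → onset of the next syllable (single consonants are always licit onsets).
So the parse is re.nam.pa.ma.
Mapping each syllable to C/V: /re/ → CV, /nam/ → CVC, /pa/ → CV, /ma/ → CV.

CV.CVC.CV.CV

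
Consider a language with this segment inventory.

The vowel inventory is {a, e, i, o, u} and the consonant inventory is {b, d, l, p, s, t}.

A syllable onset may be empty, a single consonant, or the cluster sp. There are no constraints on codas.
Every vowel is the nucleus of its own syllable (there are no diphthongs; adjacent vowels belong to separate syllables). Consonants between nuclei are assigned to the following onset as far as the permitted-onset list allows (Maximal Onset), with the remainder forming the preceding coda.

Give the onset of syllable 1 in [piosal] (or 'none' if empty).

p

The vowels are i, o, a — 3 nuclei, so 3 syllables.
V1 /i/ – V2 /o/: hiatus — the boundary sits between the two vowels.
V2 /o/ – V3 /a/: just /s/ — single C goes to the following onset.
Putting it together: pi.o.sal.
Syllable 1 is /pi/: onset /p/, nucleus /i/, coda ∅.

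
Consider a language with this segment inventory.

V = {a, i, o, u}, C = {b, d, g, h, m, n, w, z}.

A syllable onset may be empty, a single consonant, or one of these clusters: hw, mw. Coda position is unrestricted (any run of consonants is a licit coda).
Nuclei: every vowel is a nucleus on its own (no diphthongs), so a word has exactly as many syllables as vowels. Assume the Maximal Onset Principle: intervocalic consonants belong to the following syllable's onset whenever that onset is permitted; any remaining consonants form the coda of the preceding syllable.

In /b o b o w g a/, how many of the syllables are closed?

Vowels present: o, o, a; each is a nucleus, giving 3 syllables.
Between /o/ (V1) and /o/ (V2): just /b/ — single C goes to the following onset.
Between /o/ (V2) and /a/ (V3): /wg/; trying suffixes from longest down, /g/ is the first permitted one, so coda /w/ | onset /g/.
Result: bo.bow.ga.
Classifying each syllable: /bo/ (open), /bow/ (closed), /ga/ (open).
Closed syllables: 1.

1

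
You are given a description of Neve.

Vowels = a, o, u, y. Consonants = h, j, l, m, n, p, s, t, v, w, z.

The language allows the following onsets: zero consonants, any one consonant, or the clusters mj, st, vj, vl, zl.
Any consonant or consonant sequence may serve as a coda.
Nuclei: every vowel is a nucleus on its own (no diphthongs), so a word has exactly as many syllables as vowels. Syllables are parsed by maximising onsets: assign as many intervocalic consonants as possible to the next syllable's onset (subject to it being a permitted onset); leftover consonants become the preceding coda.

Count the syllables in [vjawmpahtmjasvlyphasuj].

The vowels are a, a, a, y, a, u — 6 nuclei, so 6 syllables.

6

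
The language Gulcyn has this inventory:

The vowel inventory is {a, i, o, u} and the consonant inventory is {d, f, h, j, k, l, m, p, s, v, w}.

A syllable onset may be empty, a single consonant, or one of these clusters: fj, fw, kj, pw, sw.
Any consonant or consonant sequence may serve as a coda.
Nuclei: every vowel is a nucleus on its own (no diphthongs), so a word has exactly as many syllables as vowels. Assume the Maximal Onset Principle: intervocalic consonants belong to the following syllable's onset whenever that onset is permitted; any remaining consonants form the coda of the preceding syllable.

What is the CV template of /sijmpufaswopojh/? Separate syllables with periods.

CVCC.CV.CV.CCV.CVCC

Vowels present: i, u, a, o, o; each is a nucleus, giving 5 syllables.
Between /i/ (V1) and /u/ (V2): cluster /jmp/ — the longest permitted-onset suffix is /p/; onset = /p/, preceding coda = /jm/.
Between /u/ (V2) and /a/ (V3): /f/ is a single consonant, so it becomes the next onset.
Between /a/ (V3) and /o/ (V4): /sw/ is a licit onset in full, so it all attaches to the next syllable.
Between /o/ (V4) and /o/ (V5): /p/ is a single consonant, so it becomes the next onset.
Syllabification: sijm.pu.fa.swo.pojh.
Mapping each syllable to C/V: /sijm/ → CVCC, /pu/ → CV, /fa/ → CV, /swo/ → CCV, /pojh/ → CVCC.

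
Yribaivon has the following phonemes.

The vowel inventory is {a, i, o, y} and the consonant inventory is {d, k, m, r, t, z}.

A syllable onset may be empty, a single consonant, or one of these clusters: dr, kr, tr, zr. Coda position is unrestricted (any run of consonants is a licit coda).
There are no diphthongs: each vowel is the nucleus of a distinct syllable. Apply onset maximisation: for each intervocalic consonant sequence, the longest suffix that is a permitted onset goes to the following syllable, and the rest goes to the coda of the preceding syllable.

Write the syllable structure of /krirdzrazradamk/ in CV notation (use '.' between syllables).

Nuclei (vowels): i, a, a, a → 4 syllables.
/i…a/ gap (V1→V2): /rdzr/ — longest licit onset from the right is /zr/, leaving /rd/ as coda.
/a…a/ gap (V2→V3): cluster /zr/ — /zr/ is itself a permitted onset, so the whole cluster goes right; preceding coda = ∅.
/a…a/ gap (V3→V4): /d/ is a single consonant, so it becomes the next onset.
So the parse is krird.zra.zra.damk.
Mapping each syllable to C/V: /krird/ → CCVCC, /zra/ → CCV, /zra/ → CCV, /damk/ → CVCC.

CCVCC.CCV.CCV.CVCC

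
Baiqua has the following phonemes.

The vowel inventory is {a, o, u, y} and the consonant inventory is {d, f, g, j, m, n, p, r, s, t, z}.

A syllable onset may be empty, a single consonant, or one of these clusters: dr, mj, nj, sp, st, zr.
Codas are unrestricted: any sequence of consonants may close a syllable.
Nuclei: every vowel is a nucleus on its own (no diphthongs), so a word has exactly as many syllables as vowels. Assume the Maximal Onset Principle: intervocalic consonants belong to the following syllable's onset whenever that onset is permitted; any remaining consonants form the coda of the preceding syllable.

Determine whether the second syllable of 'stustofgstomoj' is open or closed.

Vowels present: u, o, o, o; each is a nucleus, giving 4 syllables.
/u…o/ gap (V1→V2): cluster /st/ — /st/ is itself a permitted onset, so the whole cluster goes right; preceding coda = ∅.
/o…o/ gap (V2→V3): cluster /fgst/ — the longest permitted-onset suffix is /st/; onset = /st/, preceding coda = /fg/.
/o…o/ gap (V3→V4): /m/ is a single consonant, so it becomes the next onset.
So the parse is stu.stofg.sto.moj.
Syllable 2 is /stofg/ with coda /fg/, so it is closed.

closed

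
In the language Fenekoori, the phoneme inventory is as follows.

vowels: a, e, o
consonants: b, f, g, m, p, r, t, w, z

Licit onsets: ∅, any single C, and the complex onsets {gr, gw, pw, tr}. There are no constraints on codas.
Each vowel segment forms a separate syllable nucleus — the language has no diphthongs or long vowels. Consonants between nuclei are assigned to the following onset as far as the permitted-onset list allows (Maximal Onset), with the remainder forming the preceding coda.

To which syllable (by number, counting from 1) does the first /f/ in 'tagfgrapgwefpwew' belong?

1

Vowels present: a, a, e, e; each is a nucleus, giving 4 syllables.
/a…a/ gap (V1→V2): /gfgr/ — longest licit onset from the right is /gr/, leaving /gf/ as coda.
/a…e/ gap (V2→V3): /pgw/; trying suffixes from longest down, /gw/ is the first permitted one, so coda /p/ | onset /gw/.
/e…e/ gap (V3→V4): /fpw/ splits as /f/ + /pw/ (/pw/ is the longest suffix that is a licit onset).
Syllabification: tagf.grap.gwef.pwew.
The first /f/ is in the coda of syllable 1 (/tagf/).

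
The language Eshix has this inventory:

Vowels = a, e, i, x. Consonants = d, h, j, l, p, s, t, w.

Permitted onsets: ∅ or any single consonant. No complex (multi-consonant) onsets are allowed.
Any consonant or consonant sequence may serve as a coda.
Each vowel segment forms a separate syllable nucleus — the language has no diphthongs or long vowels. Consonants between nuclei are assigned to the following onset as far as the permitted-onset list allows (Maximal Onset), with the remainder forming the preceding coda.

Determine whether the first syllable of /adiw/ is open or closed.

open

Vowels present: a, i; each is a nucleus, giving 2 syllables.
Between /a/ (V1) and /i/ (V2): just /d/ — single C goes to the following onset.
Putting it together: a.diw.
Syllable 1 is /a/; it ends in its nucleus with no coda, so it is open.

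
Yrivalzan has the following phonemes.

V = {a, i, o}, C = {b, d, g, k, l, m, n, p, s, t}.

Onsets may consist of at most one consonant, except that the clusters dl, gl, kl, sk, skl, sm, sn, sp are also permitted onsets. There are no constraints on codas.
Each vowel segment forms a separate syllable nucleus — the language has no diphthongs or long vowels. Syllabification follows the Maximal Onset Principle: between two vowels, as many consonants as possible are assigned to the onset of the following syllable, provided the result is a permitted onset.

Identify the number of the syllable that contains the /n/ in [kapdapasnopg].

Vowels present: a, a, a, o; each is a nucleus, giving 4 syllables.
σ1/σ2 boundary: cluster /pd/ — the longest permitted-onset suffix is /d/; onset = /d/, preceding coda = /p/.
σ2/σ3 boundary: /p/ is a single consonant, so it becomes the next onset.
σ3/σ4 boundary: /sn/ — entire cluster is a permitted onset → onset /sn/, coda ∅.
Putting it together: kap.da.pa.snopg.
The /n/ is in the onset of syllable 4 (/snopg/).

4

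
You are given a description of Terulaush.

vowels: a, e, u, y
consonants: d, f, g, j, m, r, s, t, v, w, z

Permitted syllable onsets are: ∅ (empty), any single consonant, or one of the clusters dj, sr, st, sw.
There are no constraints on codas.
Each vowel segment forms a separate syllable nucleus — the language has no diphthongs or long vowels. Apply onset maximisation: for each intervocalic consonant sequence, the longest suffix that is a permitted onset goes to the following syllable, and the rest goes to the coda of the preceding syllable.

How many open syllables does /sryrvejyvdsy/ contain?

The vowels are y, e, y, y — 4 nuclei, so 4 syllables.
/y…e/ gap (V1→V2): cluster /rv/ — the longest permitted-onset suffix is /v/; onset = /v/, preceding coda = /r/.
/e…y/ gap (V2→V3): /j/ is a single consonant, so it becomes the next onset.
/y…y/ gap (V3→V4): cluster /vds/ — the longest permitted-onset suffix is /s/; onset = /s/, preceding coda = /vd/.
Result: sryr.ve.jyvd.sy.
Classifying each syllable: /sryr/ (closed), /ve/ (open), /jyvd/ (closed), /sy/ (open).
Open syllables: 2.

2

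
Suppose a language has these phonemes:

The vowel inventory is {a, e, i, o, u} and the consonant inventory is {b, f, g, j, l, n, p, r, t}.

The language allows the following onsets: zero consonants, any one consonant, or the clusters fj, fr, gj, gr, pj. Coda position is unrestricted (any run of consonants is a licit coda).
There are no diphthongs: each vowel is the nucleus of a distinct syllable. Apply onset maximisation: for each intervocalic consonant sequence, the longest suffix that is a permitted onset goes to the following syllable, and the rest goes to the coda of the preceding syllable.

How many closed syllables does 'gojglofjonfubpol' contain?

Vowels present: o, o, o, u, o; each is a nucleus, giving 5 syllables.
/o…o/ gap (V1→V2): cluster /jgl/ — the longest permitted-onset suffix is /l/; onset = /l/, preceding coda = /jg/.
/o…o/ gap (V2→V3): cluster /fj/ — /fj/ is itself a permitted onset, so the whole cluster goes right; preceding coda = ∅.
/o…u/ gap (V3→V4): /nf/ splits as /n/ + /f/ (/f/ is the longest suffix that is a licit onset).
/u…o/ gap (V4→V5): /bp/ splits as /b/ + /p/ (/p/ is the longest suffix that is a licit onset).
So the parse is gojg.lo.fjon.fub.pol.
Classifying each syllable: /gojg/ (closed), /lo/ (open), /fjon/ (closed), /fub/ (closed), /pol/ (closed).
Closed syllables: 4.

4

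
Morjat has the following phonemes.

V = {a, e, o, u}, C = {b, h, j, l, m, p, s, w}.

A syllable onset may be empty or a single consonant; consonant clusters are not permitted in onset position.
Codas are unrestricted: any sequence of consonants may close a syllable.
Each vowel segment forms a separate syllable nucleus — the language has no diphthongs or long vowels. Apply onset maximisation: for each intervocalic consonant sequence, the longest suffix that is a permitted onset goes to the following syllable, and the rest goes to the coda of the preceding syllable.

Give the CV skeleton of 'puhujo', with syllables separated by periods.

Vowels present: u, u, o; each is a nucleus, giving 3 syllables.
Between /u/ (V1) and /u/ (V2): /h/ is a single consonant, so it becomes the next onset.
Between /u/ (V2) and /o/ (V3): /j/ → onset of the next syllable (single consonants are always licit onsets).
Putting it together: pu.hu.jo.
Mapping each syllable to C/V: /pu/ → CV, /hu/ → CV, /jo/ → CV.

CV.CV.CV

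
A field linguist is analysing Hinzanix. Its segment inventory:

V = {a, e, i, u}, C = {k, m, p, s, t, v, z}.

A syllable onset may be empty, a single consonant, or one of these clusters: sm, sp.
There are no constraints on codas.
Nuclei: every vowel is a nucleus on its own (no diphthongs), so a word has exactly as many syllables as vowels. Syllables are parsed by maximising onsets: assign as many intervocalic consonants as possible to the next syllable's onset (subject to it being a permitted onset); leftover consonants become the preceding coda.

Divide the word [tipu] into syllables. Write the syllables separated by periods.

The vowels are i, u — 2 nuclei, so 2 syllables.
V1 /i/ – V2 /u/: /p/ → onset of the next syllable (single consonants are always licit onsets).

ti.pu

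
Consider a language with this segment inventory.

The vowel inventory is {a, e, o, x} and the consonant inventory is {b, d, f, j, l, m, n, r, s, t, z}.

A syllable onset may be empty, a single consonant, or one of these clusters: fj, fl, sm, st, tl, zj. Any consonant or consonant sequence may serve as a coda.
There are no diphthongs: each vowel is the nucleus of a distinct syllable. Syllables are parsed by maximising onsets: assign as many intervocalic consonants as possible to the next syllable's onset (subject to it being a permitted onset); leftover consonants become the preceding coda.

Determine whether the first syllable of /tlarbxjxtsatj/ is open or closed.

closed

Vowels present: a, x, x, a; each is a nucleus, giving 4 syllables.
σ1/σ2 boundary: /rb/; trying suffixes from longest down, /b/ is the first permitted one, so coda /r/ | onset /b/.
σ2/σ3 boundary: /j/ is a single consonant, so it becomes the next onset.
σ3/σ4 boundary: /ts/; trying suffixes from longest down, /s/ is the first permitted one, so coda /t/ | onset /s/.
So the parse is tlar.bx.jxt.satj.
Syllable 1 is /tlar/ with coda /r/, so it is closed.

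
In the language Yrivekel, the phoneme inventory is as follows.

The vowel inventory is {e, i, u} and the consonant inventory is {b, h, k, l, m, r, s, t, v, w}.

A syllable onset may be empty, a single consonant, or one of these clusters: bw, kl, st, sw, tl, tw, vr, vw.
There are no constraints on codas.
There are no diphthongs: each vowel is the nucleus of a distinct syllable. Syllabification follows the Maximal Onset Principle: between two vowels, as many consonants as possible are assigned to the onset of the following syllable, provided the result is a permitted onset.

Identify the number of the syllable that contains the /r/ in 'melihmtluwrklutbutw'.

The vowels are e, i, u, u, u — 5 nuclei, so 5 syllables.
σ1/σ2 boundary: just /l/ — single C goes to the following onset.
σ2/σ3 boundary: cluster /hmtl/ — the longest permitted-onset suffix is /tl/; onset = /tl/, preceding coda = /hm/.
σ3/σ4 boundary: cluster /wrkl/ — the longest permitted-onset suffix is /kl/; onset = /kl/, preceding coda = /wr/.
σ4/σ5 boundary: /tb/ splits as /t/ + /b/ (/b/ is the longest suffix that is a licit onset).
Result: me.lihm.tluwr.klut.butw.
The /r/ is in the coda of syllable 3 (/tluwr/).

3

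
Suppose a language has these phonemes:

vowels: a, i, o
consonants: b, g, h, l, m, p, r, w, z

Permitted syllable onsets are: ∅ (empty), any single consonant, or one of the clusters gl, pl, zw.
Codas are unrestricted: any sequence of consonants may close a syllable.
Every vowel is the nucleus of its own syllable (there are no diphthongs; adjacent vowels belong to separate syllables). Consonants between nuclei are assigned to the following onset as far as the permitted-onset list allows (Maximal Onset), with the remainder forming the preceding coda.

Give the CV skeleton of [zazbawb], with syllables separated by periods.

The vowels are a, a — 2 nuclei, so 2 syllables.
σ1/σ2 boundary: cluster /zb/ — the longest permitted-onset suffix is /b/; onset = /b/, preceding coda = /z/.
Putting it together: zaz.bawb.
Mapping each syllable to C/V: /zaz/ → CVC, /bawb/ → CVCC.

CVC.CVCC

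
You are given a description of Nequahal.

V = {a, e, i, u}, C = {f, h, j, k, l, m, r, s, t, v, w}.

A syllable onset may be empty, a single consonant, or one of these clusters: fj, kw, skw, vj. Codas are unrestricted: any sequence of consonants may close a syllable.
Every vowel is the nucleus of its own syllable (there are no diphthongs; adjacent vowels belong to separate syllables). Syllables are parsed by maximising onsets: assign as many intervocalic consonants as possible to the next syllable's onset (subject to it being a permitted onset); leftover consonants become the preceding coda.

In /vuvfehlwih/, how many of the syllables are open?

0

Nuclei (vowels): u, e, i → 3 syllables.
/u…e/ gap (V1→V2): /vf/ — longest licit onset from the right is /f/, leaving /v/ as coda.
/e…i/ gap (V2→V3): /hlw/ splits as /hl/ + /w/ (/w/ is the longest suffix that is a licit onset).
Result: vuv.fehl.wih.
Classifying each syllable: /vuv/ (closed), /fehl/ (closed), /wih/ (closed).
Open syllables: 0.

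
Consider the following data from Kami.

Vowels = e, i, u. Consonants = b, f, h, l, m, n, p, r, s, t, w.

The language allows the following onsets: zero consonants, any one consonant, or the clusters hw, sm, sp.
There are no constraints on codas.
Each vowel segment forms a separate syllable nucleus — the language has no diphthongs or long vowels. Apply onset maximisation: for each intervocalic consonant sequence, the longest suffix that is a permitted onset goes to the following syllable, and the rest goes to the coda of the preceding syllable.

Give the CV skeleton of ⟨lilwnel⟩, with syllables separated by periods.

CVCC.CVC

Nuclei (vowels): i, e → 2 syllables.
V1 /i/ – V2 /e/: /lwn/; trying suffixes from longest down, /n/ is the first permitted one, so coda /lw/ | onset /n/.
Putting it together: lilw.nel.
Mapping each syllable to C/V: /lilw/ → CVCC, /nel/ → CVC.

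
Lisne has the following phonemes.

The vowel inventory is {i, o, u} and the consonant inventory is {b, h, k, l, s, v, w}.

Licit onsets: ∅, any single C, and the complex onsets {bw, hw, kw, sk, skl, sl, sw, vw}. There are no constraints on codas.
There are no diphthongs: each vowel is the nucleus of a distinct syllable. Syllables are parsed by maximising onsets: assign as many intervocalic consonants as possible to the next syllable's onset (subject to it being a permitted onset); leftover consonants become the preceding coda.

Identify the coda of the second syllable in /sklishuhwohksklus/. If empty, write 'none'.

Nuclei (vowels): i, u, o, u → 4 syllables.
/i…u/ gap (V1→V2): /sh/ — longest licit onset from the right is /h/, leaving /s/ as coda.
/u…o/ gap (V2→V3): /hw/ — entire cluster is a permitted onset → onset /hw/, coda ∅.
/o…u/ gap (V3→V4): /hkskl/; trying suffixes from longest down, /skl/ is the first permitted one, so coda /hk/ | onset /skl/.
So the parse is sklis.hu.hwohk.sklus.
Syllable 2 is /hu/: onset /h/, nucleus /u/, coda ∅.

none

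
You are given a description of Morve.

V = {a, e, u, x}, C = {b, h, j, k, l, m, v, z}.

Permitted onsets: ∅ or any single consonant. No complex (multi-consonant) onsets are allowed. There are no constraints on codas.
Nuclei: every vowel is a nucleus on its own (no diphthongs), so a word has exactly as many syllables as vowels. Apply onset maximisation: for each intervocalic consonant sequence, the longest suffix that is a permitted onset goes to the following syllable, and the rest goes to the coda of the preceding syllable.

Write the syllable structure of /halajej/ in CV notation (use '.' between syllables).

CV.CV.CVC

Nuclei (vowels): a, a, e → 3 syllables.
Between /a/ (V1) and /a/ (V2): just /l/ — single C goes to the following onset.
Between /a/ (V2) and /e/ (V3): /j/ → onset of the next syllable (single consonants are always licit onsets).
Syllabification: ha.la.jej.
Mapping each syllable to C/V: /ha/ → CV, /la/ → CV, /jej/ → CVC.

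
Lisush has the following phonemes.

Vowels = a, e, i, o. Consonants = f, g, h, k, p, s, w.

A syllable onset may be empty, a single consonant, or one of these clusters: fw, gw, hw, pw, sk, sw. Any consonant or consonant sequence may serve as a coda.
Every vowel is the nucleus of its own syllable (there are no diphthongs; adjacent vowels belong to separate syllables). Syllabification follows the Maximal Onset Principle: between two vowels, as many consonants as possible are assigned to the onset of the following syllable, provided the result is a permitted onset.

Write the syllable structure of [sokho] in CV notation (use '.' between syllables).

Vowels present: o, o; each is a nucleus, giving 2 syllables.
/o…o/ gap (V1→V2): /kh/ — longest licit onset from the right is /h/, leaving /k/ as coda.
Syllabification: sok.ho.
Mapping each syllable to C/V: /sok/ → CVC, /ho/ → CV.

CVC.CV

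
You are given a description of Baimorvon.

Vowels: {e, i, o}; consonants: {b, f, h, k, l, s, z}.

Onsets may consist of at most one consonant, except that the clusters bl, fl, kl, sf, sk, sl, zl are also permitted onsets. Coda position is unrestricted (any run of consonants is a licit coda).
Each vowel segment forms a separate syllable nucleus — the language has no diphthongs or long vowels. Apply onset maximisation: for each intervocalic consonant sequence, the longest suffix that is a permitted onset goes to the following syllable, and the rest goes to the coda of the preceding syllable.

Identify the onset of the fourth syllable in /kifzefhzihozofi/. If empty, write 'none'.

Vowels present: i, e, i, o, o, i; each is a nucleus, giving 6 syllables.
Between /i/ (V1) and /e/ (V2): /fz/; trying suffixes from longest down, /z/ is the first permitted one, so coda /f/ | onset /z/.
Between /e/ (V2) and /i/ (V3): cluster /fhz/ — the longest permitted-onset suffix is /z/; onset = /z/, preceding coda = /fh/.
Between /i/ (V3) and /o/ (V4): /h/ → onset of the next syllable (single consonants are always licit onsets).
Between /o/ (V4) and /o/ (V5): /z/ is a single consonant, so it becomes the next onset.
Between /o/ (V5) and /i/ (V6): /f/ is a single consonant, so it becomes the next onset.
Result: kif.zefh.zi.ho.zo.fi.
Syllable 4 is /ho/: onset /h/, nucleus /o/, coda ∅.

h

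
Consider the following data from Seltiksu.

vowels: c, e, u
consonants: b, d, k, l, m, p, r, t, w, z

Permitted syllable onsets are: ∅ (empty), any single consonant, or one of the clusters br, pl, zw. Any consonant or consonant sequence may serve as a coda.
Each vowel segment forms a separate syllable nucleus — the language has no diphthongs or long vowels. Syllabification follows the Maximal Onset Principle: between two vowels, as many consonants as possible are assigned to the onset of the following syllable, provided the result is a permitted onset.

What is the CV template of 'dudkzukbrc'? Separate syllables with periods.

Nuclei (vowels): u, u, c → 3 syllables.
Between /u/ (V1) and /u/ (V2): /dkz/; trying suffixes from longest down, /z/ is the first permitted one, so coda /dk/ | onset /z/.
Between /u/ (V2) and /c/ (V3): /kbr/ splits as /k/ + /br/ (/br/ is the longest suffix that is a licit onset).
So the parse is dudk.zuk.brc.
Mapping each syllable to C/V: /dudk/ → CVCC, /zuk/ → CVC, /brc/ → CCV.

CVCC.CVC.CCV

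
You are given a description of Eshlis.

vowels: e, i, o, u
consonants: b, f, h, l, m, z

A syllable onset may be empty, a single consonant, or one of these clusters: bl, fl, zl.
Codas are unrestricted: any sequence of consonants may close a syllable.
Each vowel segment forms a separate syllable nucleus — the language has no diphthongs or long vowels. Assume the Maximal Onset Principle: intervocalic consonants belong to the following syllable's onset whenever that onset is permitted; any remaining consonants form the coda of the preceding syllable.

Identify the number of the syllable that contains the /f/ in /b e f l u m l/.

2

The vowels are e, u — 2 nuclei, so 2 syllables.
/e…u/ gap (V1→V2): /fl/ is a licit onset in full, so it all attaches to the next syllable.
So the parse is be.fluml.
The /f/ is in the onset of syllable 2 (/fluml/).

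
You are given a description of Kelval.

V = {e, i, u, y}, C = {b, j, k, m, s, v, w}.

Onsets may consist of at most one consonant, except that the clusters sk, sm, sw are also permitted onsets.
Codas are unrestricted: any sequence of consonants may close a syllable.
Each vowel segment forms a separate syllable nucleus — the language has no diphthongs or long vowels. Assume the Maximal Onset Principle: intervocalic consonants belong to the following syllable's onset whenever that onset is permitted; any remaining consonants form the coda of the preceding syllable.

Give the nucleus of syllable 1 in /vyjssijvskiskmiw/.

y

Vowels present: y, i, i, i; each is a nucleus, giving 4 syllables.
The first nucleus (vowel 1 from the left) is /y/.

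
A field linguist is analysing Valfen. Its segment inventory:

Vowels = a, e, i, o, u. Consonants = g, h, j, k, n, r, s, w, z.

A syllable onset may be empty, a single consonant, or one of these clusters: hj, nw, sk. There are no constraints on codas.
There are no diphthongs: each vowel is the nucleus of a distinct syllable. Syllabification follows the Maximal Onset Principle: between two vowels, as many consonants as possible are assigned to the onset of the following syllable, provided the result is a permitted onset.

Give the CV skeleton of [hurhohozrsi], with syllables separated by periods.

The vowels are u, o, o, i — 4 nuclei, so 4 syllables.
Between /u/ (V1) and /o/ (V2): /rh/ — longest licit onset from the right is /h/, leaving /r/ as coda.
Between /o/ (V2) and /o/ (V3): /h/ → onset of the next syllable (single consonants are always licit onsets).
Between /o/ (V3) and /i/ (V4): /zrs/ splits as /zr/ + /s/ (/s/ is the longest suffix that is a licit onset).
Syllabification: hur.ho.hozr.si.
Mapping each syllable to C/V: /hur/ → CVC, /ho/ → CV, /hozr/ → CVCC, /si/ → CV.

CVC.CV.CVCC.CV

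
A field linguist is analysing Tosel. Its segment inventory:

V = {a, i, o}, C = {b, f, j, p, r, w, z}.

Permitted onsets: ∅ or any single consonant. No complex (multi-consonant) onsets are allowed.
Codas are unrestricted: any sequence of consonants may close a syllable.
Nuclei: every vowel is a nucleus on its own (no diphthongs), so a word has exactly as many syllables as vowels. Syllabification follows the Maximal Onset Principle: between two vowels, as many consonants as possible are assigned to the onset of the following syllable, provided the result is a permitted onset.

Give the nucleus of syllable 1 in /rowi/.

Vowels present: o, i; each is a nucleus, giving 2 syllables.
The first nucleus (vowel 1 from the left) is /o/.

o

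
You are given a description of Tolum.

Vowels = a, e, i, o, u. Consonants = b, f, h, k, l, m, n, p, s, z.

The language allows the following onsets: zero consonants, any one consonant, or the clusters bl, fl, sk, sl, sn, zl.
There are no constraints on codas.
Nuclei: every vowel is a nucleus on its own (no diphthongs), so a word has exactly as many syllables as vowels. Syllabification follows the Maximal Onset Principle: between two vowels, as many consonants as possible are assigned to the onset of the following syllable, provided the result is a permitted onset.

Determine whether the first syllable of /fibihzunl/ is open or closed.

open

Nuclei (vowels): i, i, u → 3 syllables.
σ1/σ2 boundary: /b/ is a single consonant, so it becomes the next onset.
σ2/σ3 boundary: /hz/; trying suffixes from longest down, /z/ is the first permitted one, so coda /h/ | onset /z/.
Syllabification: fi.bih.zunl.
Syllable 1 is /fi/; it ends in its nucleus with no coda, so it is open.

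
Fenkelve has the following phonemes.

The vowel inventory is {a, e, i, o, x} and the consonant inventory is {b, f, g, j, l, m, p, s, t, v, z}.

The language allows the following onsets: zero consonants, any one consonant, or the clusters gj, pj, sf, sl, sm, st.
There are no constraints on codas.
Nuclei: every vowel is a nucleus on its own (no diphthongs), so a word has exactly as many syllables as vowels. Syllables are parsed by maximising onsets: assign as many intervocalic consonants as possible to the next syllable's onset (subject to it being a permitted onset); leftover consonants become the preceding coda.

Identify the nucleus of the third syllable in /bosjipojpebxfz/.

The vowels are o, i, o, e, x — 5 nuclei, so 5 syllables.
The third nucleus (vowel 3 from the left) is /o/.

o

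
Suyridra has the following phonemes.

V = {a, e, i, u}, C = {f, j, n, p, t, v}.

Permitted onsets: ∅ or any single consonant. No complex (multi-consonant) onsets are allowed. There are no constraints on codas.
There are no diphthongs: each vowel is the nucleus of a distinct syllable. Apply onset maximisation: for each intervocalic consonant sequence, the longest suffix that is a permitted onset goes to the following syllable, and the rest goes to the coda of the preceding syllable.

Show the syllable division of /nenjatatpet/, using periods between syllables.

The vowels are e, a, a, e — 4 nuclei, so 4 syllables.
Between /e/ (V1) and /a/ (V2): /nj/ splits as /n/ + /j/ (/j/ is the longest suffix that is a licit onset).
Between /a/ (V2) and /a/ (V3): just /t/ — single C goes to the following onset.
Between /a/ (V3) and /e/ (V4): cluster /tp/ — the longest permitted-onset suffix is /p/; onset = /p/, preceding coda = /t/.

nen.ja.tat.pet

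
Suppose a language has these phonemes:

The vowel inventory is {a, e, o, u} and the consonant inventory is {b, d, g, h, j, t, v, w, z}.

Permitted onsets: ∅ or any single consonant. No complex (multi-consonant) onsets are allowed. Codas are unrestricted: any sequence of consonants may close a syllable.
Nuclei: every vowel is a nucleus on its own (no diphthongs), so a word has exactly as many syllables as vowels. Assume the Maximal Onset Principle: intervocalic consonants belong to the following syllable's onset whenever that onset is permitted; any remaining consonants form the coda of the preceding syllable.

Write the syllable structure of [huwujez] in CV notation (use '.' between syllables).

Nuclei (vowels): u, u, e → 3 syllables.
σ1/σ2 boundary: just /w/ — single C goes to the following onset.
σ2/σ3 boundary: /j/ is a single consonant, so it becomes the next onset.
So the parse is hu.wu.jez.
Mapping each syllable to C/V: /hu/ → CV, /wu/ → CV, /jez/ → CVC.

CV.CV.CVC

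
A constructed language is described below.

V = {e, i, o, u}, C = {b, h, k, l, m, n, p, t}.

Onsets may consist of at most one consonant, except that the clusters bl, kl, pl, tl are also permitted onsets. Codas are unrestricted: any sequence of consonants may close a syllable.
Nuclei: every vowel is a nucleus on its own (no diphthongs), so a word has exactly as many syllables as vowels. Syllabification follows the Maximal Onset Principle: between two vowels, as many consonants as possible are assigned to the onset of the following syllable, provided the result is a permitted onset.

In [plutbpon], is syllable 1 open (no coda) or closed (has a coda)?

The vowels are u, o — 2 nuclei, so 2 syllables.
/u…o/ gap (V1→V2): /tbp/ splits as /tb/ + /p/ (/p/ is the longest suffix that is a licit onset).
Syllabification: plutb.pon.
Syllable 1 is /plutb/ with coda /tb/, so it is closed.

closed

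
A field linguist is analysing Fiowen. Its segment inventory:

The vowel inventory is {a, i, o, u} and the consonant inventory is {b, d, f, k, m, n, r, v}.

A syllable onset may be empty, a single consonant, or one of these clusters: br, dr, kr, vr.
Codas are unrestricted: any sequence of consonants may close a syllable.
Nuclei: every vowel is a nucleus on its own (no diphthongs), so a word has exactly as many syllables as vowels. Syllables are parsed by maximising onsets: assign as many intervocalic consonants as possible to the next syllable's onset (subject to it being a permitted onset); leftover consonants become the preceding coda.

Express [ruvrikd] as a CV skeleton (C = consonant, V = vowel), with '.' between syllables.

CV.CCVCC

Nuclei (vowels): u, i → 2 syllables.
/u…i/ gap (V1→V2): cluster /vr/ — /vr/ is itself a permitted onset, so the whole cluster goes right; preceding coda = ∅.
Syllabification: ru.vrikd.
Mapping each syllable to C/V: /ru/ → CV, /vrikd/ → CCVCC.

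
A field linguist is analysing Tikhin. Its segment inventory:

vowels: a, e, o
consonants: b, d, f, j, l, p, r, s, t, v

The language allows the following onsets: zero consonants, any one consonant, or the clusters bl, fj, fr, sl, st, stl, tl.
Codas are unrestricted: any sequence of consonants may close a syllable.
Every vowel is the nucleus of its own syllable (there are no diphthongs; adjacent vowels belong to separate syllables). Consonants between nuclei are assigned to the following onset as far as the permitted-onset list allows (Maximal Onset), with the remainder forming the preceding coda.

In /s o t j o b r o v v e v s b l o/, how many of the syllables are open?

1

The vowels are o, o, o, e, o — 5 nuclei, so 5 syllables.
/o…o/ gap (V1→V2): /tj/; trying suffixes from longest down, /j/ is the first permitted one, so coda /t/ | onset /j/.
/o…o/ gap (V2→V3): /br/ — longest licit onset from the right is /r/, leaving /b/ as coda.
/o…e/ gap (V3→V4): /vv/ — longest licit onset from the right is /v/, leaving /v/ as coda.
/e…o/ gap (V4→V5): cluster /vsbl/ — the longest permitted-onset suffix is /bl/; onset = /bl/, preceding coda = /vs/.
Putting it together: sot.job.rov.vevs.blo.
Classifying each syllable: /sot/ (closed), /job/ (closed), /rov/ (closed), /vevs/ (closed), /blo/ (open).
Open syllables: 1.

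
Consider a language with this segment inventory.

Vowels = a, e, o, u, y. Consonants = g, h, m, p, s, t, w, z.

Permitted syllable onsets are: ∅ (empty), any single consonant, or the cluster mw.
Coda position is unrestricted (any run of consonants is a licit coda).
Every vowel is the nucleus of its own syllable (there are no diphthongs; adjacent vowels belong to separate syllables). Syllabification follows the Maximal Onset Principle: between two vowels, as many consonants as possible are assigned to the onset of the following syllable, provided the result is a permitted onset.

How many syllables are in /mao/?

2

Vowels present: a, o; each is a nucleus, giving 2 syllables.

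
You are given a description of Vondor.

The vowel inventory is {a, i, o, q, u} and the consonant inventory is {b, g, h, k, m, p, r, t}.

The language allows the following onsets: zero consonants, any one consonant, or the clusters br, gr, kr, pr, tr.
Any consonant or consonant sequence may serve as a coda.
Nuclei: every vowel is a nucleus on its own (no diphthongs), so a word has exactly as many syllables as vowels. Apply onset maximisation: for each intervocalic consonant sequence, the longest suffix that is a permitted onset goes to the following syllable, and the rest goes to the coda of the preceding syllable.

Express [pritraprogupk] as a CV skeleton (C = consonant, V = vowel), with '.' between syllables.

CCV.CCV.CCV.CVCC

Nuclei (vowels): i, a, o, u → 4 syllables.
Between /i/ (V1) and /a/ (V2): cluster /tr/ — /tr/ is itself a permitted onset, so the whole cluster goes right; preceding coda = ∅.
Between /a/ (V2) and /o/ (V3): cluster /pr/ — /pr/ is itself a permitted onset, so the whole cluster goes right; preceding coda = ∅.
Between /o/ (V3) and /u/ (V4): /g/ is a single consonant, so it becomes the next onset.
Syllabification: pri.tra.pro.gupk.
Mapping each syllable to C/V: /pri/ → CCV, /tra/ → CCV, /pro/ → CCV, /gupk/ → CVCC.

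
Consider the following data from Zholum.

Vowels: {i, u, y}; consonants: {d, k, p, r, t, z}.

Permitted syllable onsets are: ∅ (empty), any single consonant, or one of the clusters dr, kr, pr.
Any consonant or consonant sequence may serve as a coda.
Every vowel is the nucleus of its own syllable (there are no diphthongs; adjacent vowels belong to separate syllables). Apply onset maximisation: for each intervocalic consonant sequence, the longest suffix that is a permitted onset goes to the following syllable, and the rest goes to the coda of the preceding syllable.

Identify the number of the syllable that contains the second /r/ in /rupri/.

2

Nuclei (vowels): u, i → 2 syllables.
/u…i/ gap (V1→V2): /pr/ — entire cluster is a permitted onset → onset /pr/, coda ∅.
Putting it together: ru.pri.
The second /r/ is in the onset of syllable 2 (/pri/).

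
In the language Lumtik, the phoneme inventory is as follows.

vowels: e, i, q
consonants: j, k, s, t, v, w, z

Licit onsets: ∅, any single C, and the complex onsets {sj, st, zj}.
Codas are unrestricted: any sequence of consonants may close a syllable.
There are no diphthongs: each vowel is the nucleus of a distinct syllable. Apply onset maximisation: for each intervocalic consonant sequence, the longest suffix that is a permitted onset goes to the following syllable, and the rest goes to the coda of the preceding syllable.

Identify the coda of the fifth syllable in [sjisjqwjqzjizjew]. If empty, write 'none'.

Vowels present: i, q, q, i, e; each is a nucleus, giving 5 syllables.
V1 /i/ – V2 /q/: /sj/ is a licit onset in full, so it all attaches to the next syllable.
V2 /q/ – V3 /q/: /wj/ — longest licit onset from the right is /j/, leaving /w/ as coda.
V3 /q/ – V4 /i/: cluster /zj/ — /zj/ is itself a permitted onset, so the whole cluster goes right; preceding coda = ∅.
V4 /i/ – V5 /e/: cluster /zj/ — /zj/ is itself a permitted onset, so the whole cluster goes right; preceding coda = ∅.
So the parse is sji.sjqw.jq.zji.zjew.
Syllable 5 is /zjew/: onset /zj/, nucleus /e/, coda /w/.

w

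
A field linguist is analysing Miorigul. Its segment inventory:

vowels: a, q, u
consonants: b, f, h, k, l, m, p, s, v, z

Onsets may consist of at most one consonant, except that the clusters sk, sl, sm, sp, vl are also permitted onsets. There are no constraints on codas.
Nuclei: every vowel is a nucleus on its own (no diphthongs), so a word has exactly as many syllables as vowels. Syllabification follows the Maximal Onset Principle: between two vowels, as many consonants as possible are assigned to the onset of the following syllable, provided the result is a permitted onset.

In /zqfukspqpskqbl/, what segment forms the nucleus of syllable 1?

The vowels are q, u, q, q — 4 nuclei, so 4 syllables.
The first nucleus (vowel 1 from the left) is /q/.

q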